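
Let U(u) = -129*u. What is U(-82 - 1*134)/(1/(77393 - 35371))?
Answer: 1170901008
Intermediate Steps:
U(-82 - 1*134)/(1/(77393 - 35371)) = (-129*(-82 - 1*134))/(1/(77393 - 35371)) = (-129*(-82 - 134))/(1/42022) = (-129*(-216))/(1/42022) = 27864*42022 = 1170901008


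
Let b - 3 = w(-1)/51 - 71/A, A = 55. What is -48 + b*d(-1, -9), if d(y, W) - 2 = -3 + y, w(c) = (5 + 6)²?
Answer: -157538/2805 ≈ -56.163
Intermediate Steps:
w(c) = 121 (w(c) = 11² = 121)
d(y, W) = -1 + y (d(y, W) = 2 + (-3 + y) = -1 + y)
b = 11449/2805 (b = 3 + (121/51 - 71/55) = 3 + 3034/2805 = 11449/2805 ≈ 4.0816)
-48 + b*d(-1, -9) = -48 + 11449*(-1 - 1)/2805 = -48 + (11449/2805)*(-2) = -48 - 22898/2805 = -157538/2805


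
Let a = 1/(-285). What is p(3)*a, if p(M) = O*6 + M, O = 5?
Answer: -11/95 ≈ -0.11579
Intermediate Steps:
p(M) = 30 + M (p(M) = 5*6 + M = 30 + M)
a = -1/285 ≈ -0.0035088
p(3)*a = (30 + 3)*(-1/285) = 33*(-1/285) = -11/95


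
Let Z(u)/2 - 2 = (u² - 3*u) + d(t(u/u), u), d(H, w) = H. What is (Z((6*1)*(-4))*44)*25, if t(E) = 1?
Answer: 1432200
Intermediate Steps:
Z(u) = 6 - 6*u + 2*u² (Z(u) = 4 + 2*((u² - 3*u) + 1) = 4 + 2*(1 + u² - 3*u) = 4 + (2 - 6*u + 2*u²) = 6 - 6*u + 2*u²)
(Z((6*1)*(-4))*44)*25 = ((6 - 6*6*1*(-4) + 2*((6*1)*(-4))²)*44)*25 = ((6 - 36*(-4) + 2*(6*(-4))²)*44)*25 = ((6 - 6*(-24) + 2*(-24)²)*44)*25 = ((6 + 144 + 2*576)*44)*25 = ((6 + 144 + 1152)*44)*25 = (1302*44)*25 = 57288*25 = 1432200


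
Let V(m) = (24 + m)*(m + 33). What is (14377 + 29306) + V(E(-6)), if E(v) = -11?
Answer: 43969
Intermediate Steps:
V(m) = (24 + m)*(33 + m)
(14377 + 29306) + V(E(-6)) = (14377 + 29306) + (792 + (-11)² + 57*(-11)) = 43683 + (792 + 121 - 627) = 43683 + 286 = 43969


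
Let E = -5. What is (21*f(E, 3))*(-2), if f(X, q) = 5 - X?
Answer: -420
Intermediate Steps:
(21*f(E, 3))*(-2) = (21*(5 - 1*(-5)))*(-2) = (21*(5 + 5))*(-2) = (21*10)*(-2) = 210*(-2) = -420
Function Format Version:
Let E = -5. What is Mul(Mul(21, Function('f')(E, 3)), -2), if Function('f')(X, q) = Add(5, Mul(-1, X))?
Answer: -420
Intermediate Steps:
Mul(Mul(21, Function('f')(E, 3)), -2) = Mul(Mul(21, Add(5, Mul(-1, -5))), -2) = Mul(Mul(21, Add(5, 5)), -2) = Mul(Mul(21, 10), -2) = Mul(210, -2) = -420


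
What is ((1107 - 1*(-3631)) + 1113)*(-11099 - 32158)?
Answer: -253096707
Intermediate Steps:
((1107 - 1*(-3631)) + 1113)*(-11099 - 32158) = ((1107 + 3631) + 1113)*(-43257) = (4738 + 1113)*(-43257) = 5851*(-43257) = -253096707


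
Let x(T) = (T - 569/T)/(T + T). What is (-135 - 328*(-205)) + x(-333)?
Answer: 7441261505/110889 ≈ 67106.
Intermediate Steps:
x(T) = (T - 569/T)/(2*T) (x(T) = (T - 569/T)/((2*T)) = (T - 569/T)*(1/(2*T)) = (T - 569/T)/(2*T))
(-135 - 328*(-205)) + x(-333) = (-135 - 328*(-205)) + (½)*(-569 + (-333)²)/(-333)² = (-135 + 67240) + (½)*(1/110889)*(-569 + 110889) = 67105 + (½)*(1/110889)*110320 = 67105 + 55160/110889 = 7441261505/110889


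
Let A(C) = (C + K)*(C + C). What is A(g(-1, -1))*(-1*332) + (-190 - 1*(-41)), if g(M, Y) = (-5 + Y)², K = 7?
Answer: -1028021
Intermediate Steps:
A(C) = 2*C*(7 + C) (A(C) = (C + 7)*(C + C) = (7 + C)*(2*C) = 2*C*(7 + C))
A(g(-1, -1))*(-1*332) + (-190 - 1*(-41)) = (2*(-5 - 1)²*(7 + (-5 - 1)²))*(-1*332) + (-190 - 1*(-41)) = (2*(-6)²*(7 + (-6)²))*(-332) + (-190 + 41) = (2*36*(7 + 36))*(-332) - 149 = (2*36*43)*(-332) - 149 = 3096*(-332) - 149 = -1027872 - 149 = -1028021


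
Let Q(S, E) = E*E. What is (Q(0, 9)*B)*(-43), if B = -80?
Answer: 278640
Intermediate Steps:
Q(S, E) = E²
(Q(0, 9)*B)*(-43) = (9²*(-80))*(-43) = (81*(-80))*(-43) = -6480*(-43) = 278640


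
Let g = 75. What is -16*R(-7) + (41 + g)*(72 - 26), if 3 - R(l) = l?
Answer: 5176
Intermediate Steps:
R(l) = 3 - l
-16*R(-7) + (41 + g)*(72 - 26) = -16*(3 - 1*(-7)) + (41 + 75)*(72 - 26) = -16*(3 + 7) + 116*46 = -16*10 + 5336 = -160 + 5336 = 5176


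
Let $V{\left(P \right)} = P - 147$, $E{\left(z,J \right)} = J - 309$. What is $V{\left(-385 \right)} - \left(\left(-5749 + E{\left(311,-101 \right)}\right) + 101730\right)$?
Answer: $-96103$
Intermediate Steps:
$E{\left(z,J \right)} = -309 + J$
$V{\left(P \right)} = -147 + P$
$V{\left(-385 \right)} - \left(\left(-5749 + E{\left(311,-101 \right)}\right) + 101730\right) = \left(-147 - 385\right) - \left(\left(-5749 - 410\right) + 101730\right) = -532 - \left(\left(-5749 - 410\right) + 101730\right) = -532 - \left(-6159 + 101730\right) = -532 - 95571 = -96103$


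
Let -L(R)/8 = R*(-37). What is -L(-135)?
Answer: 39960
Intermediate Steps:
L(R) = 296*R (L(R) = -8*R*(-37) = -(-296)*R = 296*R)
-L(-135) = -296*(-135) = -1*(-39960) = 39960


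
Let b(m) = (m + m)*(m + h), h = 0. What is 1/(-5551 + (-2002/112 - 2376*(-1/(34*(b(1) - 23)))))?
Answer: -952/5304737 ≈ -0.00017946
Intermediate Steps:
b(m) = 2*m² (b(m) = (m + m)*(m + 0) = (2*m)*m = 2*m²)
1/(-5551 + (-2002/112 - 2376*(-1/(34*(b(1) - 23))))) = 1/(-5551 + (-2002/112 - 2376*(-1/(34*(2*1² - 23))))) = 1/(-5551 + (-2002*1/112 - 2376*(-1/(34*(2*1 - 23))))) = 1/(-5551 + (-143/8 - 2376*(-1/(34*(2 - 23))))) = 1/(-5551 + (-143/8 - 2376/((-21*(-34))))) = 1/(-5551 + (-143/8 - 2376/714)) = 1/(-5551 + (-143/8 - 2376*1/714)) = 1/(-5551 + (-143/8 - 396/119)) = 1/(-5551 - 20185/952) = 1/(-5304737/952) = -952/5304737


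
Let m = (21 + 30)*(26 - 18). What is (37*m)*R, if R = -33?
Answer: -498168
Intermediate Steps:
m = 408 (m = 51*8 = 408)
(37*m)*R = (37*408)*(-33) = 15096*(-33) = -498168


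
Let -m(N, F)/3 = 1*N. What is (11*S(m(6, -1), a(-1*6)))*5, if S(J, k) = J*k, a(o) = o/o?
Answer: -990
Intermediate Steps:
m(N, F) = -3*N
a(o) = 1
(11*S(m(6, -1), a(-1*6)))*5 = (11*(-3*6*1))*5 = (11*(-18*1))*5 = (11*(-18))*5 = -198*5 = -990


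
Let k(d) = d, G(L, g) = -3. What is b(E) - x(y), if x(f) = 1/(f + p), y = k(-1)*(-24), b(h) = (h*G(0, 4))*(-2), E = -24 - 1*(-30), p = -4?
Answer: 719/20 ≈ 35.950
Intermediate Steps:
E = 6 (E = -24 + 30 = 6)
b(h) = 6*h (b(h) = (h*(-3))*(-2) = -3*h*(-2) = 6*h)
y = 24 (y = -1*(-24) = 24)
x(f) = 1/(-4 + f) (x(f) = 1/(f - 4) = 1/(-4 + f))
b(E) - x(y) = 6*6 - 1/(-4 + 24) = 36 - 1/20 = 719/20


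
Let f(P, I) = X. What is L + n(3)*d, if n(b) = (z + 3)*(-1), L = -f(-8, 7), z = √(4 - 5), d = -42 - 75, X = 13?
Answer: 338 + 117*I ≈ 338.0 + 117.0*I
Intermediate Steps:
d = -117
f(P, I) = 13
z = I (z = √(-1) = I ≈ 1.0*I)
L = -13 (L = -1*13 = -13)
n(b) = -3 - I (n(b) = (I + 3)*(-1) = (3 + I)*(-1) = -3 - I)
L + n(3)*d = -13 + (-3 - I)*(-117) = -13 + (351 + 117*I) = 338 + 117*I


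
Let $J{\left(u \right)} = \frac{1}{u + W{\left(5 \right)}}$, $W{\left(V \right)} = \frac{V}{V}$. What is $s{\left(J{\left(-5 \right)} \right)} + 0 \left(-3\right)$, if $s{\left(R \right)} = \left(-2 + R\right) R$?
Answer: $\frac{9}{16} \approx 0.5625$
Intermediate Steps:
$W{\left(V \right)} = 1$
$J{\left(u \right)} = \frac{1}{1 + u}$ ($J{\left(u \right)} = \frac{1}{u + 1} = \frac{1}{1 + u}$)
$s{\left(R \right)} = R \left(-2 + R\right)$
$s{\left(J{\left(-5 \right)} \right)} + 0 \left(-3\right) = \frac{-2 + \frac{1}{1 - 5}}{1 - 5} + 0 \left(-3\right) = \frac{-2 + \frac{1}{-4}}{-4} + 0 = - \frac{-2 - \frac{1}{4}}{4} + 0 = \left(- \frac{1}{4}\right) \left(- \frac{9}{4}\right) + 0 = \frac{9}{16} + 0 = \frac{9}{16}$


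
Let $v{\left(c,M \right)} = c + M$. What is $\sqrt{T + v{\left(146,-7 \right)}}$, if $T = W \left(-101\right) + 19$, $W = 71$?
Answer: $i \sqrt{7013} \approx 83.744 i$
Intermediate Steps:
$v{\left(c,M \right)} = M + c$
$T = -7152$ ($T = 71 \left(-101\right) + 19 = -7171 + 19 = -7152$)
$\sqrt{T + v{\left(146,-7 \right)}} = \sqrt{-7152 + \left(-7 + 146\right)} = \sqrt{-7152 + 139} = \sqrt{-7013} = i \sqrt{7013}$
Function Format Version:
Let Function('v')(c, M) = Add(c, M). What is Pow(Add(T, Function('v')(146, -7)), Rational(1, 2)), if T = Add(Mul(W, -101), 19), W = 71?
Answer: Mul(I, Pow(7013, Rational(1, 2))) ≈ Mul(83.744, I)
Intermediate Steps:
Function('v')(c, M) = Add(M, c)
T = -7152 (T = Add(Mul(71, -101), 19) = Add(-7171, 19) = -7152)
Pow(Add(T, Function('v')(146, -7)), Rational(1, 2)) = Pow(Add(-7152, Add(-7, 146)), Rational(1, 2)) = Pow(Add(-7152, 139), Rational(1, 2)) = Pow(-7013, Rational(1, 2)) = Mul(I, Pow(7013, Rational(1, 2)))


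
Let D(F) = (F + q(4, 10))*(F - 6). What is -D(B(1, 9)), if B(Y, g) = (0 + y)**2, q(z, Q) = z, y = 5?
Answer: -551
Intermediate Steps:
B(Y, g) = 25 (B(Y, g) = (0 + 5)**2 = 5**2 = 25)
D(F) = (-6 + F)*(4 + F) (D(F) = (F + 4)*(F - 6) = (4 + F)*(-6 + F) = (-6 + F)*(4 + F))
-D(B(1, 9)) = -(-24 + 25**2 - 2*25) = -(-24 + 625 - 50) = -1*551 = -551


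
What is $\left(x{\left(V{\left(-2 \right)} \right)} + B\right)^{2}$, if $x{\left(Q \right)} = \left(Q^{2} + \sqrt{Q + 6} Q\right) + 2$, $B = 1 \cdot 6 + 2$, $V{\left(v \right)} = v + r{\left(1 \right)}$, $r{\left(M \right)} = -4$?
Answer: $2116$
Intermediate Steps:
$V{\left(v \right)} = -4 + v$ ($V{\left(v \right)} = v - 4 = -4 + v$)
$B = 8$ ($B = 6 + 2 = 8$)
$x{\left(Q \right)} = 2 + Q^{2} + Q \sqrt{6 + Q}$ ($x{\left(Q \right)} = \left(Q^{2} + \sqrt{6 + Q} Q\right) + 2 = \left(Q^{2} + Q \sqrt{6 + Q}\right) + 2 = 2 + Q^{2} + Q \sqrt{6 + Q}$)
$\left(x{\left(V{\left(-2 \right)} \right)} + B\right)^{2} = \left(\left(2 + \left(-4 - 2\right)^{2} + \left(-4 - 2\right) \sqrt{6 - 6}\right) + 8\right)^{2} = \left(\left(2 + \left(-6\right)^{2} - 6 \sqrt{6 - 6}\right) + 8\right)^{2} = \left(\left(2 + 36 - 6 \sqrt{0}\right) + 8\right)^{2} = \left(\left(2 + 36 - 0\right) + 8\right)^{2} = \left(\left(2 + 36 + 0\right) + 8\right)^{2} = \left(38 + 8\right)^{2} = 46^{2} = 2116$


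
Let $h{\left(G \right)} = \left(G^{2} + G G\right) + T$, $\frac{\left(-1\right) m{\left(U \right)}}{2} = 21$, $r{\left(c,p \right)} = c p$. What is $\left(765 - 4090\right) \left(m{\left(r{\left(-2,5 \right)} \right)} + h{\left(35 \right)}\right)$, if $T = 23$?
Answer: $-8083075$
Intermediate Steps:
$m{\left(U \right)} = -42$ ($m{\left(U \right)} = \left(-2\right) 21 = -42$)
$h{\left(G \right)} = 23 + 2 G^{2}$ ($h{\left(G \right)} = \left(G^{2} + G G\right) + 23 = \left(G^{2} + G^{2}\right) + 23 = 2 G^{2} + 23 = 23 + 2 G^{2}$)
$\left(765 - 4090\right) \left(m{\left(r{\left(-2,5 \right)} \right)} + h{\left(35 \right)}\right) = \left(765 - 4090\right) \left(-42 + \left(23 + 2 \cdot 35^{2}\right)\right) = - 3325 \left(-42 + \left(23 + 2 \cdot 1225\right)\right) = - 3325 \left(-42 + \left(23 + 2450\right)\right) = - 3325 \left(-42 + 2473\right) = \left(-3325\right) 2431 = -8083075$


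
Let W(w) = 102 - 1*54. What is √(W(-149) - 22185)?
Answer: I*√22137 ≈ 148.79*I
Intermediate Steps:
W(w) = 48 (W(w) = 102 - 54 = 48)
√(W(-149) - 22185) = √(48 - 22185) = √(-22137) = I*√22137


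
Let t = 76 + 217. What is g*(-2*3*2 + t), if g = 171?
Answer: 48051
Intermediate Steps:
t = 293
g*(-2*3*2 + t) = 171*(-2*3*2 + 293) = 171*(-6*2 + 293) = 171*(-12 + 293) = 171*281 = 48051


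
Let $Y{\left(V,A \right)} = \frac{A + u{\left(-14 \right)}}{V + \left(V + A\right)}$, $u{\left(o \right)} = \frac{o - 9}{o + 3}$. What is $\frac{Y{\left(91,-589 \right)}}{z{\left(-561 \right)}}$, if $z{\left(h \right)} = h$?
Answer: $- \frac{2152}{837199} \approx -0.0025705$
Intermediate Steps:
$u{\left(o \right)} = \frac{-9 + o}{3 + o}$
$Y{\left(V,A \right)} = \frac{\frac{23}{11} + A}{A + 2 V}$ ($Y{\left(V,A \right)} = \frac{A + \frac{-9 - 14}{3 - 14}}{V + \left(V + A\right)} = \frac{A + \frac{1}{-11} \left(-23\right)}{V + \left(A + V\right)} = \frac{A - - \frac{23}{11}}{A + 2 V} = \frac{A + \frac{23}{11}}{A + 2 V} = \frac{\frac{23}{11} + A}{A + 2 V}$)
$\frac{Y{\left(91,-589 \right)}}{z{\left(-561 \right)}} = \frac{\frac{1}{-589 + 2 \cdot 91} \left(\frac{23}{11} - 589\right)}{-561} = \frac{1}{-589 + 182} \left(- \frac{6456}{11}\right) \left(- \frac{1}{561}\right) = \frac{1}{-407} \left(- \frac{6456}{11}\right) \left(- \frac{1}{561}\right) = \left(- \frac{1}{407}\right) \left(- \frac{6456}{11}\right) \left(- \frac{1}{561}\right) = \frac{6456}{4477} \left(- \frac{1}{561}\right) = - \frac{2152}{837199}$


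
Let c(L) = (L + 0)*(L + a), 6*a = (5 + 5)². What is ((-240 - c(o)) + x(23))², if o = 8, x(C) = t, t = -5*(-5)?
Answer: 1530169/9 ≈ 1.7002e+5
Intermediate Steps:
t = 25
x(C) = 25
a = 50/3 (a = (5 + 5)²/6 = (⅙)*10² = (⅙)*100 = 50/3 ≈ 16.667)
c(L) = L*(50/3 + L) (c(L) = (L + 0)*(L + 50/3) = L*(50/3 + L))
((-240 - c(o)) + x(23))² = ((-240 - 8*(50 + 3*8)/3) + 25)² = ((-240 - 8*(50 + 24)/3) + 25)² = ((-240 - 8*74/3) + 25)² = ((-240 - 1*592/3) + 25)² = ((-240 - 592/3) + 25)² = (-1312/3 + 25)² = (-1237/3)² = 1530169/9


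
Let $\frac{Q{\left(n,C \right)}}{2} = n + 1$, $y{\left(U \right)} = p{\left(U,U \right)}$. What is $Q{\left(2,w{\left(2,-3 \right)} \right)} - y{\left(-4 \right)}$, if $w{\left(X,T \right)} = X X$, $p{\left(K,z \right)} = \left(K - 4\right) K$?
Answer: $-26$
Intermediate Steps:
$p{\left(K,z \right)} = K \left(-4 + K\right)$ ($p{\left(K,z \right)} = \left(-4 + K\right) K = K \left(-4 + K\right)$)
$y{\left(U \right)} = U \left(-4 + U\right)$
$w{\left(X,T \right)} = X^{2}$
$Q{\left(n,C \right)} = 2 + 2 n$ ($Q{\left(n,C \right)} = 2 \left(n + 1\right) = 2 \left(1 + n\right) = 2 + 2 n$)
$Q{\left(2,w{\left(2,-3 \right)} \right)} - y{\left(-4 \right)} = \left(2 + 2 \cdot 2\right) - - 4 \left(-4 - 4\right) = \left(2 + 4\right) - \left(-4\right) \left(-8\right) = 6 - 32 = -26$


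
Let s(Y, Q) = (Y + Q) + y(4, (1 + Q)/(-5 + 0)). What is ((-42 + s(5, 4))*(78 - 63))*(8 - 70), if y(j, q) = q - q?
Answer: 30690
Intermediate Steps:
y(j, q) = 0
s(Y, Q) = Q + Y (s(Y, Q) = (Y + Q) + 0 = (Q + Y) + 0 = Q + Y)
((-42 + s(5, 4))*(78 - 63))*(8 - 70) = ((-42 + (4 + 5))*(78 - 63))*(8 - 70) = ((-42 + 9)*15)*(-62) = -33*15*(-62) = -495*(-62) = 30690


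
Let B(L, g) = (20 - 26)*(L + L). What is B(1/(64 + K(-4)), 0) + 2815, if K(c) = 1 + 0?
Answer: 182963/65 ≈ 2814.8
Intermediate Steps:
K(c) = 1
B(L, g) = -12*L
B(1/(64 + K(-4)), 0) + 2815 = -12/(64 + 1) + 2815 = -12/65 + 2815 = 182963/65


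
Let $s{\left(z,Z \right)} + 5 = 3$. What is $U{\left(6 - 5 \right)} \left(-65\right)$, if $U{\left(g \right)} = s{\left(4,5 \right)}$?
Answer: $130$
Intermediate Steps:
$s{\left(z,Z \right)} = -2$ ($s{\left(z,Z \right)} = -5 + 3 = -2$)
$U{\left(g \right)} = -2$
$U{\left(6 - 5 \right)} \left(-65\right) = \left(-2\right) \left(-65\right) = 130$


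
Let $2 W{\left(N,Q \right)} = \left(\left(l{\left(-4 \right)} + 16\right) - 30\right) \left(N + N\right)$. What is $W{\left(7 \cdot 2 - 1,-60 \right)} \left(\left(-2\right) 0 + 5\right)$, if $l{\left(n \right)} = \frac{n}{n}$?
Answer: $-845$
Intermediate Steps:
$l{\left(n \right)} = 1$
$W{\left(N,Q \right)} = - 13 N$ ($W{\left(N,Q \right)} = \frac{\left(\left(1 + 16\right) - 30\right) \left(N + N\right)}{2} = \frac{\left(17 - 30\right) 2 N}{2} = \frac{\left(-13\right) 2 N}{2} = \frac{\left(-26\right) N}{2} = - 13 N$)
$W{\left(7 \cdot 2 - 1,-60 \right)} \left(\left(-2\right) 0 + 5\right) = - 13 \left(7 \cdot 2 - 1\right) \left(\left(-2\right) 0 + 5\right) = - 13 \left(14 - 1\right) \left(0 + 5\right) = \left(-13\right) 13 \cdot 5 = \left(-169\right) 5 = -845$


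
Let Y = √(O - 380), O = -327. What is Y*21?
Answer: 21*I*√707 ≈ 558.38*I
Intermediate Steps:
Y = I*√707 (Y = √(-327 - 380) = √(-707) = I*√707 ≈ 26.589*I)
Y*21 = (I*√707)*21 = 21*I*√707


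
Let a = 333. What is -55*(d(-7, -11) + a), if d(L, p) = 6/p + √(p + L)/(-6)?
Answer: -18285 + 55*I*√2/2 ≈ -18285.0 + 38.891*I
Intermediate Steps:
d(L, p) = 6/p - √(L + p)/6 (d(L, p) = 6/p + √(L + p)*(-⅙) = 6/p - √(L + p)/6)
-55*(d(-7, -11) + a) = -55*((6/(-11) - √(-7 - 11)/6) + 333) = -55*((6*(-1/11) - I*√2/2) + 333) = -55*((-6/11 - I*√2/2) + 333) = -55*(3657/11 - I*√2/2) = -18285 + 55*I*√2/2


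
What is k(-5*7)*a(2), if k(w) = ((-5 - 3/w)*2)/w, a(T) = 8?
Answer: 2752/1225 ≈ 2.2465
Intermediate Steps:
k(w) = (-10 - 6/w)/w
k(-5*7)*a(2) = (2*(-3 - (-25)*7)/(-5*7)**2)*8 = (2*(-3 - 5*(-35))/(-35)**2)*8 = (2*(1/1225)*(-3 + 175))*8 = (2*(1/1225)*172)*8 = (344/1225)*8 = 2752/1225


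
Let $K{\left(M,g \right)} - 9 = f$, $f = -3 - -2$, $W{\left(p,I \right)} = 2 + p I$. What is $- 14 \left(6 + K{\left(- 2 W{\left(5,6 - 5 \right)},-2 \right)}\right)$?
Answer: $-196$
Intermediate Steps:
$W{\left(p,I \right)} = 2 + I p$
$f = -1$ ($f = -3 + 2 = -1$)
$K{\left(M,g \right)} = 8$ ($K{\left(M,g \right)} = 9 - 1 = 8$)
$- 14 \left(6 + K{\left(- 2 W{\left(5,6 - 5 \right)},-2 \right)}\right) = - 14 \left(6 + 8\right) = \left(-14\right) 14 = -196$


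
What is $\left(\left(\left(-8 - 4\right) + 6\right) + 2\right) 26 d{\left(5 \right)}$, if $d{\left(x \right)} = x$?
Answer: $-520$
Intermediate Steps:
$\left(\left(\left(-8 - 4\right) + 6\right) + 2\right) 26 d{\left(5 \right)} = \left(\left(\left(-8 - 4\right) + 6\right) + 2\right) 26 \cdot 5 = \left(\left(-12 + 6\right) + 2\right) 26 \cdot 5 = \left(-6 + 2\right) 26 \cdot 5 = \left(-4\right) 26 \cdot 5 = \left(-104\right) 5 = -520$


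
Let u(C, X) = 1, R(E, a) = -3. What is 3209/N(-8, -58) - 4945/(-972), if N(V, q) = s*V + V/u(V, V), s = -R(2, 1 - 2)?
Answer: -740227/7776 ≈ -95.194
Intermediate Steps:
s = 3 (s = -1*(-3) = 3)
N(V, q) = 4*V (N(V, q) = 3*V + V/1 = 3*V + V*1 = 3*V + V = 4*V)
3209/N(-8, -58) - 4945/(-972) = 3209/((4*(-8))) - 4945/(-972) = 3209/(-32) - 4945*(-1/972) = 3209*(-1/32) + 4945/972 = -3209/32 + 4945/972 = -740227/7776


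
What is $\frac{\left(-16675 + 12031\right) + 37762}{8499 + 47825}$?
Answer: $\frac{16559}{28162} \approx 0.58799$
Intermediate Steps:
$\frac{\left(-16675 + 12031\right) + 37762}{8499 + 47825} = \frac{-4644 + 37762}{56324} = 33118 \cdot \frac{1}{56324} = \frac{16559}{28162}$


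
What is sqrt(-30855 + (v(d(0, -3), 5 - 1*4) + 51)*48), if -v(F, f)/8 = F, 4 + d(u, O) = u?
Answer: 13*I*sqrt(159) ≈ 163.92*I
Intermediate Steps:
d(u, O) = -4 + u
v(F, f) = -8*F
sqrt(-30855 + (v(d(0, -3), 5 - 1*4) + 51)*48) = sqrt(-30855 + (-8*(-4 + 0) + 51)*48) = sqrt(-30855 + (-8*(-4) + 51)*48) = sqrt(-30855 + (32 + 51)*48) = sqrt(-30855 + 83*48) = sqrt(-30855 + 3984) = sqrt(-26871) = 13*I*sqrt(159)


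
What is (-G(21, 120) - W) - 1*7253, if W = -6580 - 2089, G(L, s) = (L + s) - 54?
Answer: 1329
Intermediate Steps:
G(L, s) = -54 + L + s
W = -8669
(-G(21, 120) - W) - 1*7253 = (-(-54 + 21 + 120) - 1*(-8669)) - 1*7253 = (-1*87 + 8669) - 7253 = (-87 + 8669) - 7253 = 8582 - 7253 = 1329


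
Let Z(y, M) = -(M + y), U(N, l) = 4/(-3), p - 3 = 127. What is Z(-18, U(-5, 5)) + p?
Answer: 448/3 ≈ 149.33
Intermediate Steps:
p = 130 (p = 3 + 127 = 130)
U(N, l) = -4/3 (U(N, l) = 4*(-⅓) = -4/3)
Z(y, M) = -M - y
Z(-18, U(-5, 5)) + p = (-1*(-4/3) - 1*(-18)) + 130 = (4/3 + 18) + 130 = 58/3 + 130 = 448/3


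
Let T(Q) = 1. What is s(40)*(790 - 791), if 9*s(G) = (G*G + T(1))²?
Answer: -2563201/9 ≈ -2.8480e+5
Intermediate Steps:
s(G) = (1 + G²)²/9 (s(G) = (G*G + 1)²/9 = (G² + 1)²/9 = (1 + G²)²/9)
s(40)*(790 - 791) = ((1 + 40²)²/9)*(790 - 791) = ((1 + 1600)²/9)*(-1) = ((⅑)*1601²)*(-1) = ((⅑)*2563201)*(-1) = (2563201/9)*(-1) = -2563201/9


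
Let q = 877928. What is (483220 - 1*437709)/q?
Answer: 45511/877928 ≈ 0.051839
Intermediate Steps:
(483220 - 1*437709)/q = (483220 - 1*437709)/877928 = (483220 - 437709)*(1/877928) = 45511*(1/877928) = 45511/877928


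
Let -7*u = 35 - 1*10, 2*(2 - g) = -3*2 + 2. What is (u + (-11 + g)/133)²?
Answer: 232324/17689 ≈ 13.134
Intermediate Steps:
g = 4 (g = 2 - (-3*2 + 2)/2 = 2 - (-1*6 + 2)/2 = 2 - (-6 + 2)/2 = 2 - ½*(-4) = 2 + 2 = 4)
u = -25/7 (u = -(35 - 1*10)/7 = -(35 - 10)/7 = -⅐*25 = -25/7 ≈ -3.5714)
(u + (-11 + g)/133)² = (-25/7 + (-11 + 4)/133)² = (-25/7 - 7*1/133)² = (-25/7 - 1/19)² = (-482/133)² = 232324/17689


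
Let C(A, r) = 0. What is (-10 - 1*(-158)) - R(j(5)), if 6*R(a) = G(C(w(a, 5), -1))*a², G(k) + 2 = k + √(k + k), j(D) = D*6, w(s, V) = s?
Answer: 448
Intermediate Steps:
j(D) = 6*D
G(k) = -2 + k + √2*√k (G(k) = -2 + (k + √(k + k)) = -2 + (k + √(2*k)) = -2 + (k + √2*√k) = -2 + k + √2*√k)
R(a) = -a²/3 (R(a) = ((-2 + 0 + √2*√0)*a²)/6 = ((-2 + 0 + √2*0)*a²)/6 = ((-2 + 0 + 0)*a²)/6 = (-2*a²)/6 = -a²/3)
(-10 - 1*(-158)) - R(j(5)) = (-10 - 1*(-158)) - (-1)*(6*5)²/3 = (-10 + 158) - (-1)*30²/3 = 148 - (-1)*900/3 = 148 - 1*(-300) = 148 + 300 = 448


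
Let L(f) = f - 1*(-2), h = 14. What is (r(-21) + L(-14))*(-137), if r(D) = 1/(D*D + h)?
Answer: 747883/455 ≈ 1643.7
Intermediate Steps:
L(f) = 2 + f (L(f) = f + 2 = 2 + f)
r(D) = 1/(14 + D²) (r(D) = 1/(D*D + 14) = 1/(D² + 14) = 1/(14 + D²))
(r(-21) + L(-14))*(-137) = (1/(14 + (-21)²) + (2 - 14))*(-137) = (1/(14 + 441) - 12)*(-137) = (1/455 - 12)*(-137) = -5459/455*(-137) = 747883/455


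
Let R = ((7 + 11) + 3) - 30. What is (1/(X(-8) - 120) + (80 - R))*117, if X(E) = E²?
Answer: 583011/56 ≈ 10411.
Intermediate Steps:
R = -9 (R = (18 + 3) - 30 = 21 - 30 = -9)
(1/(X(-8) - 120) + (80 - R))*117 = (1/((-8)² - 120) + (80 - 1*(-9)))*117 = (1/(64 - 120) + (80 + 9))*117 = (1/(-56) + 89)*117 = (-1/56 + 89)*117 = (4983/56)*117 = 583011/56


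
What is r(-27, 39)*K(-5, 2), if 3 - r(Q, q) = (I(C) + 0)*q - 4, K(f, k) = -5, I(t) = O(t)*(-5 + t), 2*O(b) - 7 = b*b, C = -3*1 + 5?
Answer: -6505/2 ≈ -3252.5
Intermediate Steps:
C = 2 (C = -3 + 5 = 2)
O(b) = 7/2 + b²/2 (O(b) = 7/2 + (b*b)/2 = 7/2 + b²/2)
I(t) = (-5 + t)*(7/2 + t²/2) (I(t) = (7/2 + t²/2)*(-5 + t) = (-5 + t)*(7/2 + t²/2))
r(Q, q) = 7 + 33*q/2 (r(Q, q) = 3 - (((-5 + 2)*(7 + 2²)/2 + 0)*q - 4) = 3 - (((½)*(-3)*(7 + 4) + 0)*q - 4) = 3 - (((½)*(-3)*11 + 0)*q - 4) = 3 - ((-33/2 + 0)*q - 4) = 3 - (-33*q/2 - 4) = 3 - (-4 - 33*q/2) = 3 + (4 + 33*q/2) = 7 + 33*q/2)
r(-27, 39)*K(-5, 2) = (7 + (33/2)*39)*(-5) = (7 + 1287/2)*(-5) = (1301/2)*(-5) = -6505/2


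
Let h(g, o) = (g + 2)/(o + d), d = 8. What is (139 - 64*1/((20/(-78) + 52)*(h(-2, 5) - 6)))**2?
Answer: 19728730681/1018081 ≈ 19378.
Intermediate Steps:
h(g, o) = (2 + g)/(8 + o) (h(g, o) = (g + 2)/(o + 8) = (2 + g)/(8 + o))
(139 - 64*1/((20/(-78) + 52)*(h(-2, 5) - 6)))**2 = (139 - 64*1/((20/(-78) + 52)*((2 - 2)/(8 + 5) - 6)))**2 = (139 - 64*1/((20*(-1/78) + 52)*(0/13 - 6)))**2 = (139 - 64*1/((-10/39 + 52)*((1/13)*0 - 6)))**2 = (139 - 64*39/(2018*(0 - 6)))**2 = (139 - 64/((2018/39)*(-6)))**2 = (139 - 64/(-4036/13))**2 = (139 - 64*(-13/4036))**2 = (139 + 208/1009)**2 = (140459/1009)**2 = 19728730681/1018081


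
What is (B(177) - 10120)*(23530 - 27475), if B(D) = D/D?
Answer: 39919455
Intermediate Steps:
B(D) = 1
(B(177) - 10120)*(23530 - 27475) = (1 - 10120)*(23530 - 27475) = -10119*(-3945) = 39919455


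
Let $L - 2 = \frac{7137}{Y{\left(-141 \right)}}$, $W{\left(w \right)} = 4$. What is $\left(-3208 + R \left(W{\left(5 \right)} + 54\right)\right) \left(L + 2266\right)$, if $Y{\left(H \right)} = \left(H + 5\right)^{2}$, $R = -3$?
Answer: $- \frac{70947705915}{9248} \approx -7.6717 \cdot 10^{6}$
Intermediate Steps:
$Y{\left(H \right)} = \left(5 + H\right)^{2}$
$L = \frac{44129}{18496}$ ($L = 2 + \frac{7137}{\left(5 - 141\right)^{2}} = 2 + \frac{7137}{\left(-136\right)^{2}} = 2 + \frac{7137}{18496} = \frac{44129}{18496} \approx 2.3859$)
$\left(-3208 + R \left(W{\left(5 \right)} + 54\right)\right) \left(L + 2266\right) = \left(-3208 - 3 \left(4 + 54\right)\right) \left(\frac{44129}{18496} + 2266\right) = \left(-3208 - 174\right) \frac{41956065}{18496} = \left(-3382\right) \frac{41956065}{18496} = - \frac{70947705915}{9248}$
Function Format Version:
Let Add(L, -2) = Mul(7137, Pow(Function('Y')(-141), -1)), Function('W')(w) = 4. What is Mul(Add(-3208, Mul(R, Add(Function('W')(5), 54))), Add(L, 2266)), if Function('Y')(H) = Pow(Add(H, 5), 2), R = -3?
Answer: Rational(-70947705915, 9248) ≈ -7.6717e+6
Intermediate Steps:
Function('Y')(H) = Pow(Add(5, H), 2)
L = Rational(44129, 18496) (L = Add(2, Mul(7137, Pow(Pow(Add(5, -141), 2), -1))) = Add(2, Mul(7137, Pow(Pow(-136, 2), -1))) = Add(2, Mul(7137, Pow(18496, -1))) = Add(2, Mul(7137, Rational(1, 18496))) = Add(2, Rational(7137, 18496)) = Rational(44129, 18496) ≈ 2.3859)
Mul(Add(-3208, Mul(R, Add(Function('W')(5), 54))), Add(L, 2266)) = Mul(Add(-3208, Mul(-3, Add(4, 54))), Add(Rational(44129, 18496), 2266)) = Mul(Add(-3208, Mul(-3, 58)), Rational(41956065, 18496)) = Mul(Add(-3208, -174), Rational(41956065, 18496)) = Mul(-3382, Rational(41956065, 18496)) = Rational(-70947705915, 9248)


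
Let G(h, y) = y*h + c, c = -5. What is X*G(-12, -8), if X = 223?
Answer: 20293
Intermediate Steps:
G(h, y) = -5 + h*y (G(h, y) = y*h - 5 = h*y - 5 = -5 + h*y)
X*G(-12, -8) = 223*(-5 - 12*(-8)) = 223*(-5 + 96) = 223*91 = 20293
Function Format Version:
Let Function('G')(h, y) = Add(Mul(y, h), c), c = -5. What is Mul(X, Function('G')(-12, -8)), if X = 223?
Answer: 20293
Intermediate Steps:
Function('G')(h, y) = Add(-5, Mul(h, y)) (Function('G')(h, y) = Add(Mul(y, h), -5) = Add(Mul(h, y), -5) = Add(-5, Mul(h, y)))
Mul(X, Function('G')(-12, -8)) = Mul(223, Add(-5, Mul(-12, -8))) = Mul(223, Add(-5, 96)) = Mul(223, 91) = 20293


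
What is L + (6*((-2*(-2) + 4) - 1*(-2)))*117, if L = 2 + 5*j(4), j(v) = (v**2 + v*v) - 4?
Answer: 7162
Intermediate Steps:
j(v) = -4 + 2*v**2 (j(v) = (v**2 + v**2) - 4 = 2*v**2 - 4 = -4 + 2*v**2)
L = 142 (L = 2 + 5*(-4 + 2*4**2) = 2 + 5*(-4 + 2*16) = 2 + 5*(-4 + 32) = 2 + 5*28 = 2 + 140 = 142)
L + (6*((-2*(-2) + 4) - 1*(-2)))*117 = 142 + (6*((-2*(-2) + 4) - 1*(-2)))*117 = 142 + (6*((4 + 4) + 2))*117 = 142 + (6*(8 + 2))*117 = 142 + (6*10)*117 = 142 + 60*117 = 142 + 7020 = 7162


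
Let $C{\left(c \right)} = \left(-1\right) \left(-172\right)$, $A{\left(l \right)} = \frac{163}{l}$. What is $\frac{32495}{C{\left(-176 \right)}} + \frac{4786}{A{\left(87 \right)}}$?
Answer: $\frac{76914389}{28036} \approx 2743.4$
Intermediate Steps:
$C{\left(c \right)} = 172$
$\frac{32495}{C{\left(-176 \right)}} + \frac{4786}{A{\left(87 \right)}} = \frac{32495}{172} + \frac{4786}{163 \cdot \frac{1}{87}} = 32495 \cdot \frac{1}{172} + \frac{4786}{163 \cdot \frac{1}{87}} = \frac{32495}{172} + \frac{4786}{\frac{163}{87}} = \frac{32495}{172} + 4786 \cdot \frac{87}{163} = \frac{32495}{172} + \frac{416382}{163} = \frac{76914389}{28036}$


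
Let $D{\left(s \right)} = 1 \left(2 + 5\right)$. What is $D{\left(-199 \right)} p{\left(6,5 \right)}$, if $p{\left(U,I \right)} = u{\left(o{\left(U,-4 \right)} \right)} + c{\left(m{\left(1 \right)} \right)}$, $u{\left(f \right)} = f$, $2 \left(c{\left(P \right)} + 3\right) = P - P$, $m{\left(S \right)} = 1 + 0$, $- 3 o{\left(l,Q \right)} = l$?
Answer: $-35$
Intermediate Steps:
$o{\left(l,Q \right)} = - \frac{l}{3}$
$m{\left(S \right)} = 1$
$c{\left(P \right)} = -3$ ($c{\left(P \right)} = -3 + \frac{P - P}{2} = -3 + \frac{1}{2} \cdot 0 = -3 + 0 = -3$)
$D{\left(s \right)} = 7$ ($D{\left(s \right)} = 1 \cdot 7 = 7$)
$p{\left(U,I \right)} = -3 - \frac{U}{3}$ ($p{\left(U,I \right)} = - \frac{U}{3} - 3 = -3 - \frac{U}{3}$)
$D{\left(-199 \right)} p{\left(6,5 \right)} = 7 \left(-3 - 2\right) = 7 \left(-5\right) = -35$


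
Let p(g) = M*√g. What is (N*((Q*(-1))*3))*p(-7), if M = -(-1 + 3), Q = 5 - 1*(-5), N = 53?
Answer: 3180*I*√7 ≈ 8413.5*I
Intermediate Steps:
Q = 10 (Q = 5 + 5 = 10)
M = -2 (M = -1*2 = -2)
p(g) = -2*√g
(N*((Q*(-1))*3))*p(-7) = (53*((10*(-1))*3))*(-2*I*√7) = (53*(-10*3))*(-2*I*√7) = (53*(-30))*(-2*I*√7) = -(-3180)*I*√7 = 3180*I*√7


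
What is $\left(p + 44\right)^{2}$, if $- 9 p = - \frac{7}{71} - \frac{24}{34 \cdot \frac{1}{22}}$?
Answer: $\frac{246845017225}{118004769} \approx 2091.8$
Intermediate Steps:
$p = \frac{18863}{10863}$ ($p = - \frac{- \frac{7}{71} - \frac{24}{34 \cdot \frac{1}{22}}}{9} = - \frac{\left(-7\right) \frac{1}{71} - \frac{24}{34 \cdot \frac{1}{22}}}{9} = - \frac{- \frac{7}{71} - \frac{24}{\frac{17}{11}}}{9} = - \frac{- \frac{7}{71} - \frac{264}{17}}{9} = \left(- \frac{1}{9}\right) \left(- \frac{18863}{1207}\right) = \frac{18863}{10863} \approx 1.7364$)
$\left(p + 44\right)^{2} = \left(\frac{18863}{10863} + 44\right)^{2} = \left(\frac{496835}{10863}\right)^{2} = \frac{246845017225}{118004769}$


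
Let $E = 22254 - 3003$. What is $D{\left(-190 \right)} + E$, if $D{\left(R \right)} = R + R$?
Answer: $18871$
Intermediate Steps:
$E = 19251$
$D{\left(R \right)} = 2 R$
$D{\left(-190 \right)} + E = 2 \left(-190\right) + 19251 = -380 + 19251 = 18871$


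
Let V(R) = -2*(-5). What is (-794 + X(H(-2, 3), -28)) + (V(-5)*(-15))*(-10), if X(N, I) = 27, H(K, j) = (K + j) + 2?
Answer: 733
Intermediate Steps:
H(K, j) = 2 + K + j
V(R) = 10
(-794 + X(H(-2, 3), -28)) + (V(-5)*(-15))*(-10) = (-794 + 27) + (10*(-15))*(-10) = -767 - 150*(-10) = -767 + 1500 = 733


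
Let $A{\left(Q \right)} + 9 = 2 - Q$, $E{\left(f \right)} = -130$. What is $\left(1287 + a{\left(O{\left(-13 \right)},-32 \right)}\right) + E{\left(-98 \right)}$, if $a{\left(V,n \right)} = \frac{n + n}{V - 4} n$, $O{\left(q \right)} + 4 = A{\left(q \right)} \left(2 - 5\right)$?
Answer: $\frac{14017}{13} \approx 1078.2$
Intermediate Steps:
$A{\left(Q \right)} = -7 - Q$ ($A{\left(Q \right)} = -9 - \left(-2 + Q\right) = -7 - Q$)
$O{\left(q \right)} = 17 + 3 q$ ($O{\left(q \right)} = -4 + \left(-7 - q\right) \left(2 - 5\right) = -4 + \left(-7 - q\right) \left(-3\right) = -4 + \left(21 + 3 q\right) = 17 + 3 q$)
$a{\left(V,n \right)} = \frac{2 n^{2}}{-4 + V}$ ($a{\left(V,n \right)} = \frac{2 n}{-4 + V} n = \frac{2 n^{2}}{-4 + V}$)
$\left(1287 + a{\left(O{\left(-13 \right)},-32 \right)}\right) + E{\left(-98 \right)} = \left(1287 + \frac{2 \left(-32\right)^{2}}{-4 + \left(17 + 3 \left(-13\right)\right)}\right) - 130 = \left(1287 + 2 \cdot 1024 \frac{1}{-4 + \left(17 - 39\right)}\right) - 130 = \left(1287 + 2 \cdot 1024 \frac{1}{-4 - 22}\right) - 130 = \left(1287 + 2 \cdot 1024 \frac{1}{-26}\right) - 130 = \left(1287 + 2 \cdot 1024 \left(- \frac{1}{26}\right)\right) - 130 = \left(1287 - \frac{1024}{13}\right) - 130 = \frac{15707}{13} - 130 = \frac{14017}{13}$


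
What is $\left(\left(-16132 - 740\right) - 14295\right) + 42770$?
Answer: $11603$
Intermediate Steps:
$\left(\left(-16132 - 740\right) - 14295\right) + 42770 = \left(-16872 - 14295\right) + 42770 = -31167 + 42770 = 11603$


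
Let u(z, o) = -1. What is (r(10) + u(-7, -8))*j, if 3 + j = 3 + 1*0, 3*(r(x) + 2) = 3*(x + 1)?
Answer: 0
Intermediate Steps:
r(x) = -1 + x (r(x) = -2 + (3*(x + 1))/3 = -2 + (3*(1 + x))/3 = -2 + (3 + 3*x)/3 = -2 + (1 + x) = -1 + x)
j = 0 (j = -3 + (3 + 1*0) = -3 + (3 + 0) = -3 + 3 = 0)
(r(10) + u(-7, -8))*j = ((-1 + 10) - 1)*0 = (9 - 1)*0 = 8*0 = 0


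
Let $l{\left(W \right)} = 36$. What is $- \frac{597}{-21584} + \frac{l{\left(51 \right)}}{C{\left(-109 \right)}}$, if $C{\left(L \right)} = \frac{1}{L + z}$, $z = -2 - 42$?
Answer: $- \frac{118884075}{21584} \approx -5508.0$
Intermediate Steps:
$z = -44$ ($z = -2 - 42 = -44$)
$C{\left(L \right)} = \frac{1}{-44 + L}$ ($C{\left(L \right)} = \frac{1}{L - 44} = \frac{1}{-44 + L}$)
$- \frac{597}{-21584} + \frac{l{\left(51 \right)}}{C{\left(-109 \right)}} = - \frac{597}{-21584} + \frac{36}{\frac{1}{-44 - 109}} = \left(-597\right) \left(- \frac{1}{21584}\right) + \frac{36}{\frac{1}{-153}} = \frac{597}{21584} + \frac{36}{- \frac{1}{153}} = \frac{597}{21584} + 36 \left(-153\right) = \frac{597}{21584} - 5508 = - \frac{118884075}{21584}$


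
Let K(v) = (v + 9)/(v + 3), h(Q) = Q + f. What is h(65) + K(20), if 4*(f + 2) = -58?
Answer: 2289/46 ≈ 49.761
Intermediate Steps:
f = -33/2 (f = -2 + (¼)*(-58) = -2 - 29/2 = -33/2 ≈ -16.500)
h(Q) = -33/2 + Q (h(Q) = Q - 33/2 = -33/2 + Q)
K(v) = (9 + v)/(3 + v)
h(65) + K(20) = (-33/2 + 65) + (9 + 20)/(3 + 20) = 97/2 + 29/23 = 2289/46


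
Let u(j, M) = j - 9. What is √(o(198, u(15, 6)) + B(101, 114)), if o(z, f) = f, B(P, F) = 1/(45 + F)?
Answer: √151845/159 ≈ 2.4508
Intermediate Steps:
u(j, M) = -9 + j
√(o(198, u(15, 6)) + B(101, 114)) = √((-9 + 15) + 1/(45 + 114)) = √(6 + 1/159) = √(955/159) = √151845/159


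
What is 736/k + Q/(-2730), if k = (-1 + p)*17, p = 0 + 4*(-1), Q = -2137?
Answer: -365527/46410 ≈ -7.8760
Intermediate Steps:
p = -4 (p = 0 - 4 = -4)
k = -85 (k = (-1 - 4)*17 = -5*17 = -85)
736/k + Q/(-2730) = 736/(-85) - 2137/(-2730) = 736*(-1/85) - 2137*(-1/2730) = -736/85 + 2137/2730 = -365527/46410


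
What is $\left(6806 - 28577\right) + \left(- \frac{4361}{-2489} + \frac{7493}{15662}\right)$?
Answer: $- \frac{848605801519}{38982718} \approx -21769.0$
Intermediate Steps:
$\left(6806 - 28577\right) + \left(- \frac{4361}{-2489} + \frac{7493}{15662}\right) = -21771 + \left(\left(-4361\right) \left(- \frac{1}{2489}\right) + 7493 \cdot \frac{1}{15662}\right) = -21771 + \left(\frac{4361}{2489} + \frac{7493}{15662}\right) = -21771 + \frac{86952059}{38982718} = - \frac{848605801519}{38982718}$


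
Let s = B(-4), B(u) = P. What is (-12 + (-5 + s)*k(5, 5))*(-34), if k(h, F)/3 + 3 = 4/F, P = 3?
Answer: -204/5 ≈ -40.800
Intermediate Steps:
B(u) = 3
k(h, F) = -9 + 12/F (k(h, F) = -9 + 3*(4/F) = -9 + 12/F)
s = 3
(-12 + (-5 + s)*k(5, 5))*(-34) = (-12 + (-5 + 3)*(-9 + 12/5))*(-34) = (-12 - 2*(-9 + 12*(1/5)))*(-34) = (-12 - 2*(-9 + 12/5))*(-34) = (-12 - 2*(-33/5))*(-34) = (-12 + 66/5)*(-34) = (6/5)*(-34) = -204/5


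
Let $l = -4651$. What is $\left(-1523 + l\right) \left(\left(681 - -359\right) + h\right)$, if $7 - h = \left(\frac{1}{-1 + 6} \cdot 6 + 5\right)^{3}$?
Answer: $- \frac{624092616}{125} \approx -4.9927 \cdot 10^{6}$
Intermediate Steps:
$h = - \frac{28916}{125}$ ($h = 7 - \left(\frac{1}{-1 + 6} \cdot 6 + 5\right)^{3} = 7 - \left(\frac{1}{5} \cdot 6 + 5\right)^{3} = 7 - \left(\frac{6}{5} + 5\right)^{3} = 7 - \left(\frac{31}{5}\right)^{3} = 7 - \frac{29791}{125} = - \frac{28916}{125} \approx -231.33$)
$\left(-1523 + l\right) \left(\left(681 - -359\right) + h\right) = \left(-1523 - 4651\right) \left(\left(681 - -359\right) - \frac{28916}{125}\right) = - 6174 \left(\left(681 + 359\right) - \frac{28916}{125}\right) = - 6174 \left(1040 - \frac{28916}{125}\right) = \left(-6174\right) \frac{101084}{125} = - \frac{624092616}{125}$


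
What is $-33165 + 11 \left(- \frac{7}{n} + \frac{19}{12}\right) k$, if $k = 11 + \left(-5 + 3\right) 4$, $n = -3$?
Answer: $- \frac{132143}{4} \approx -33036.0$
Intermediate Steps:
$k = 3$ ($k = 11 - 8 = 3$)
$-33165 + 11 \left(- \frac{7}{n} + \frac{19}{12}\right) k = -33165 + 11 \left(- \frac{7}{-3} + \frac{19}{12}\right) 3 = -33165 + 11 \left(\left(-7\right) \left(- \frac{1}{3}\right) + 19 \cdot \frac{1}{12}\right) 3 = -33165 + 11 \left(\frac{7}{3} + \frac{19}{12}\right) 3 = -33165 + 11 \cdot \frac{47}{12} \cdot 3 = -33165 + \frac{517}{12} \cdot 3 = -33165 + \frac{517}{4} = - \frac{132143}{4}$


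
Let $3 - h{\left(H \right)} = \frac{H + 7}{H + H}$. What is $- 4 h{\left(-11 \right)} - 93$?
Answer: $- \frac{1147}{11} \approx -104.27$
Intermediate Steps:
$h{\left(H \right)} = 3 - \frac{7 + H}{2 H}$ ($h{\left(H \right)} = 3 - \frac{H + 7}{H + H} = 3 - \frac{7 + H}{2 H}$)
$- 4 h{\left(-11 \right)} - 93 = - 4 \frac{-7 + 5 \left(-11\right)}{2 \left(-11\right)} - 93 = - 4 \cdot \frac{1}{2} \left(- \frac{1}{11}\right) \left(-7 - 55\right) - 93 = - 4 \cdot \frac{1}{2} \left(- \frac{1}{11}\right) \left(-62\right) - 93 = \left(-4\right) \frac{31}{11} - 93 = - \frac{124}{11} - 93 = - \frac{1147}{11}$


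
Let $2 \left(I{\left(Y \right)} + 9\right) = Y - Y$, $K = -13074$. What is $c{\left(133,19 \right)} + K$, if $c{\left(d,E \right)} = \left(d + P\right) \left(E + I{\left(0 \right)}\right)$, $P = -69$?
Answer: $-12434$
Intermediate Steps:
$I{\left(Y \right)} = -9$ ($I{\left(Y \right)} = -9 + \frac{Y - Y}{2} = -9 + \frac{1}{2} \cdot 0 = -9 + 0 = -9$)
$c{\left(d,E \right)} = \left(-69 + d\right) \left(-9 + E\right)$ ($c{\left(d,E \right)} = \left(d - 69\right) \left(E - 9\right) = \left(-69 + d\right) \left(-9 + E\right)$)
$c{\left(133,19 \right)} + K = \left(621 - 1311 - 1197 + 19 \cdot 133\right) - 13074 = \left(621 - 1311 - 1197 + 2527\right) - 13074 = 640 - 13074 = -12434$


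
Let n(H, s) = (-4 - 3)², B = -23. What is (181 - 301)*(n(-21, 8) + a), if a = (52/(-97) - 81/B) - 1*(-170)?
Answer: -59430000/2231 ≈ -26638.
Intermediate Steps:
n(H, s) = 49 (n(H, s) = (-7)² = 49)
a = 385931/2231 (a = (52/(-97) - 81/(-23)) - 1*(-170) = (52*(-1/97) - 81*(-1/23)) + 170 = (-52/97 + 81/23) + 170 = 6661/2231 + 170 = 385931/2231 ≈ 172.99)
(181 - 301)*(n(-21, 8) + a) = (181 - 301)*(49 + 385931/2231) = -120*495250/2231 = -59430000/2231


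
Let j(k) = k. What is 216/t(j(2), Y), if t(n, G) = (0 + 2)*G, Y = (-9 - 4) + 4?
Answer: -12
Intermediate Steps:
Y = -9 (Y = -13 + 4 = -9)
t(n, G) = 2*G
216/t(j(2), Y) = 216/((2*(-9))) = 216/(-18) = 216*(-1/18) = -12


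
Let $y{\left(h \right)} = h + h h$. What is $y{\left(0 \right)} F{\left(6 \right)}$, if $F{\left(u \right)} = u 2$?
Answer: $0$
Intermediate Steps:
$y{\left(h \right)} = h + h^{2}$
$F{\left(u \right)} = 2 u$
$y{\left(0 \right)} F{\left(6 \right)} = 0 \left(1 + 0\right) 2 \cdot 6 = 0 \cdot 1 \cdot 12 = 0 \cdot 12 = 0$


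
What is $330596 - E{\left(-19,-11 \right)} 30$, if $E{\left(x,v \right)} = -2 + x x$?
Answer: $319826$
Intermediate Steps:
$E{\left(x,v \right)} = -2 + x^{2}$
$330596 - E{\left(-19,-11 \right)} 30 = 330596 - \left(-2 + \left(-19\right)^{2}\right) 30 = 330596 - \left(-2 + 361\right) 30 = 330596 - 359 \cdot 30 = 330596 - 10770 = 319826$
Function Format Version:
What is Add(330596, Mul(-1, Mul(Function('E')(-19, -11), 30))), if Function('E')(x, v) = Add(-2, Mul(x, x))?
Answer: 319826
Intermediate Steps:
Function('E')(x, v) = Add(-2, Pow(x, 2))
Add(330596, Mul(-1, Mul(Function('E')(-19, -11), 30))) = Add(330596, Mul(-1, Mul(Add(-2, Pow(-19, 2)), 30))) = Add(330596, Mul(-1, Mul(Add(-2, 361), 30))) = Add(330596, Mul(-1, Mul(359, 30))) = Add(330596, Mul(-1, 10770)) = Add(330596, -10770) = 319826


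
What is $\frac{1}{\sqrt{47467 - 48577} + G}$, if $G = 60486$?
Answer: $\frac{10081}{609759551} - \frac{i \sqrt{1110}}{3658557306} \approx 1.6533 \cdot 10^{-5} - 9.1065 \cdot 10^{-9} i$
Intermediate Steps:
$\frac{1}{\sqrt{47467 - 48577} + G} = \frac{1}{\sqrt{47467 - 48577} + 60486} = \frac{1}{\sqrt{-1110} + 60486} = \frac{1}{i \sqrt{1110} + 60486} = \frac{1}{60486 + i \sqrt{1110}}$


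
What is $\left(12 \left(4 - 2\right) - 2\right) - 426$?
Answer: $-404$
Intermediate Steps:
$\left(12 \left(4 - 2\right) - 2\right) - 426 = \left(12 \cdot 2 - 2\right) - 426 = \left(24 - 2\right) - 426 = 22 - 426 = -404$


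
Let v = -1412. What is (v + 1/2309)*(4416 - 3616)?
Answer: -2608245600/2309 ≈ -1.1296e+6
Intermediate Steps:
(v + 1/2309)*(4416 - 3616) = (-1412 + 1/2309)*(4416 - 3616) = (-1412 + 1/2309)*800 = -3260307/2309*800 = -2608245600/2309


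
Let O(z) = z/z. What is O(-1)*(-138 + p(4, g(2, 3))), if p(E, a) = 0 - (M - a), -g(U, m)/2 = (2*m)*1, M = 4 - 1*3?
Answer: -151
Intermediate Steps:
M = 1 (M = 4 - 3 = 1)
g(U, m) = -4*m (g(U, m) = -2*2*m = -4*m)
O(z) = 1
p(E, a) = -1 + a (p(E, a) = 0 - (1 - a) = 0 + (-1 + a) = -1 + a)
O(-1)*(-138 + p(4, g(2, 3))) = 1*(-138 + (-1 - 4*3)) = 1*(-138 + (-1 - 12)) = 1*(-138 - 13) = 1*(-151) = -151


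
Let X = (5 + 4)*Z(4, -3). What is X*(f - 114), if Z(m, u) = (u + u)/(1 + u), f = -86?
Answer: -5400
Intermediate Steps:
Z(m, u) = 2*u/(1 + u) (Z(m, u) = (2*u)/(1 + u) = 2*u/(1 + u))
X = 27 (X = (5 + 4)*(2*(-3)/(1 - 3)) = 9*(2*(-3)/(-2)) = 9*(2*(-3)*(-½)) = 9*3 = 27)
X*(f - 114) = 27*(-86 - 114) = 27*(-200) = -5400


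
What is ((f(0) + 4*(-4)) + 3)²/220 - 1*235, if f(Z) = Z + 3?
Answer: -2580/11 ≈ -234.55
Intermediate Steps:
f(Z) = 3 + Z
((f(0) + 4*(-4)) + 3)²/220 - 1*235 = (((3 + 0) + 4*(-4)) + 3)²/220 - 1*235 = ((3 - 16) + 3)²*(1/220) - 235 = (-13 + 3)²*(1/220) - 235 = (-10)²*(1/220) - 235 = 100*(1/220) - 235 = 5/11 - 235 = -2580/11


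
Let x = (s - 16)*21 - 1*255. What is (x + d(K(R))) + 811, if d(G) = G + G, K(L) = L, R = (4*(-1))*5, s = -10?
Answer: -30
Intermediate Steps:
R = -20 (R = -4*5 = -20)
d(G) = 2*G
x = -801 (x = (-10 - 16)*21 - 1*255 = -26*21 - 255 = -546 - 255 = -801)
(x + d(K(R))) + 811 = (-801 + 2*(-20)) + 811 = (-801 - 40) + 811 = -841 + 811 = -30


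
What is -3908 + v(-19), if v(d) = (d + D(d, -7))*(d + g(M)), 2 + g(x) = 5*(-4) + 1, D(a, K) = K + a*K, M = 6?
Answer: -8188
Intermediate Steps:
D(a, K) = K + K*a
g(x) = -21 (g(x) = -2 + (5*(-4) + 1) = -2 + (-20 + 1) = -2 - 19 = -21)
v(d) = (-21 + d)*(-7 - 6*d) (v(d) = (d - 7*(1 + d))*(d - 21) = (d + (-7 - 7*d))*(-21 + d) = (-7 - 6*d)*(-21 + d) = (-21 + d)*(-7 - 6*d))
-3908 + v(-19) = -3908 + (147 - 6*(-19)**2 + 119*(-19)) = -3908 + (147 - 6*361 - 2261) = -3908 + (147 - 2166 - 2261) = -3908 - 4280 = -8188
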